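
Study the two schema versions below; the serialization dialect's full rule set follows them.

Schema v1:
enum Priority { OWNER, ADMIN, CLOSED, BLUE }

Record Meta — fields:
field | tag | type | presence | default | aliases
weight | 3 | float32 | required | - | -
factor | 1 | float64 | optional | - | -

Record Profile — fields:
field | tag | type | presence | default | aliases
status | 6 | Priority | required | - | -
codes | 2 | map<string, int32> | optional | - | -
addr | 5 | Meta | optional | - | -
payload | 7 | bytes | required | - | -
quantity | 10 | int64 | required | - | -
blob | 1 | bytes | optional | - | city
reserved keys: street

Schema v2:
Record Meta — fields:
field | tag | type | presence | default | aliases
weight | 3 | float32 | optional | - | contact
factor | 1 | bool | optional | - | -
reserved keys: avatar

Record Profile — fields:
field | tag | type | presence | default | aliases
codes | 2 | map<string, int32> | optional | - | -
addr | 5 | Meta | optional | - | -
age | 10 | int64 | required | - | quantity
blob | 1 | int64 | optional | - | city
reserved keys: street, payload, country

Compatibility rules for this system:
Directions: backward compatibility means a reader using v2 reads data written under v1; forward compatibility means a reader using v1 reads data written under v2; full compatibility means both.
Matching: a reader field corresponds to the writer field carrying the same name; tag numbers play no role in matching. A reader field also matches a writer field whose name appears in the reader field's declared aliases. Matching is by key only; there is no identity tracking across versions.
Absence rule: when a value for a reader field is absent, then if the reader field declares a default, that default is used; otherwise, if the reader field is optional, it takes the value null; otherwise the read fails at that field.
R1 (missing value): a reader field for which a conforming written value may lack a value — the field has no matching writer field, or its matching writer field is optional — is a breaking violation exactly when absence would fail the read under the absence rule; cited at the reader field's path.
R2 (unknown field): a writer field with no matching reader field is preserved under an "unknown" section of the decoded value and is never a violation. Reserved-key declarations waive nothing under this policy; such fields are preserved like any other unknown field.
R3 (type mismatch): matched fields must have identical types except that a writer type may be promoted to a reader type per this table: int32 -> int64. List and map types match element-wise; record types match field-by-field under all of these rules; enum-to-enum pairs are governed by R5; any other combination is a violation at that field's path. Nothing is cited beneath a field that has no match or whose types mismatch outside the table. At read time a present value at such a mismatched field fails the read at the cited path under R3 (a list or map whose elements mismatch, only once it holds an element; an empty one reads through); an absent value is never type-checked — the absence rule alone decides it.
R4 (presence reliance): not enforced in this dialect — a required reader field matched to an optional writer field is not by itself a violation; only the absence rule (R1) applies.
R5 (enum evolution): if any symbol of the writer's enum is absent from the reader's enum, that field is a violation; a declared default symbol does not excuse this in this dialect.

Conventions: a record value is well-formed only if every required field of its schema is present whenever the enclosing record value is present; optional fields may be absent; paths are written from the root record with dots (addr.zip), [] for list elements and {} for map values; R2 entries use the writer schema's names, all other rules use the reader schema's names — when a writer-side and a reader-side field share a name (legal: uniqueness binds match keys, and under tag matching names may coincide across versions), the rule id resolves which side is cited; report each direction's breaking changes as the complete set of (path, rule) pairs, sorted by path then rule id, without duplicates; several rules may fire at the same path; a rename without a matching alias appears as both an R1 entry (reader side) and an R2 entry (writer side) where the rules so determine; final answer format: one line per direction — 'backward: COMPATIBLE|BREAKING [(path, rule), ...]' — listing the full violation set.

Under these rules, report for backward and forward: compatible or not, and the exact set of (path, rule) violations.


backward: BREAKING [(addr.factor, R3), (blob, R3)]; forward: BREAKING [(addr.factor, R3), (addr.weight, R1), (blob, R3), (payload, R1), (quantity, R1), (status, R1)]

the writer's type comes first in each Profile pair
checking backward for Profile: reader v2 against writer v1:
  codes <- codes (map<string, int32> -> map<string, int32>, writer optional)
  addr <- addr (Meta -> Meta, writer optional)
  age <- quantity (int64 -> int64, writer required)
  blob <- blob (bytes -> int64, writer optional)
  writer status: unknown to reader
  writer payload: unknown to reader
  addr.weight <- addr.weight (float32 -> float32, writer required)
  addr.factor <- addr.factor (float64 -> bool, writer optional)
  rule R3 violated at addr.factor
  rule R3 violated at blob
  backward on Profile therefore BREAKING (2)
checking forward for Profile: reader v1 against writer v2:
  status has no writer counterpart
  codes <- codes (map<string, int32> -> map<string, int32>, writer optional)
  addr <- addr (Meta -> Meta, writer optional)
  payload has no writer counterpart
  quantity has no writer counterpart
  blob <- blob (int64 -> bytes, writer optional)
  writer age: unknown to reader
  addr.weight <- addr.weight (float32 -> float32, writer optional)
  addr.factor <- addr.factor (bool -> float64, writer optional)
  rule R3 violated at addr.factor
  rule R1 violated at addr.weight
  rule R3 violated at blob
  rule R1 violated at payload
  rule R1 violated at quantity
  rule R1 violated at status
  forward on Profile therefore BREAKING (6)


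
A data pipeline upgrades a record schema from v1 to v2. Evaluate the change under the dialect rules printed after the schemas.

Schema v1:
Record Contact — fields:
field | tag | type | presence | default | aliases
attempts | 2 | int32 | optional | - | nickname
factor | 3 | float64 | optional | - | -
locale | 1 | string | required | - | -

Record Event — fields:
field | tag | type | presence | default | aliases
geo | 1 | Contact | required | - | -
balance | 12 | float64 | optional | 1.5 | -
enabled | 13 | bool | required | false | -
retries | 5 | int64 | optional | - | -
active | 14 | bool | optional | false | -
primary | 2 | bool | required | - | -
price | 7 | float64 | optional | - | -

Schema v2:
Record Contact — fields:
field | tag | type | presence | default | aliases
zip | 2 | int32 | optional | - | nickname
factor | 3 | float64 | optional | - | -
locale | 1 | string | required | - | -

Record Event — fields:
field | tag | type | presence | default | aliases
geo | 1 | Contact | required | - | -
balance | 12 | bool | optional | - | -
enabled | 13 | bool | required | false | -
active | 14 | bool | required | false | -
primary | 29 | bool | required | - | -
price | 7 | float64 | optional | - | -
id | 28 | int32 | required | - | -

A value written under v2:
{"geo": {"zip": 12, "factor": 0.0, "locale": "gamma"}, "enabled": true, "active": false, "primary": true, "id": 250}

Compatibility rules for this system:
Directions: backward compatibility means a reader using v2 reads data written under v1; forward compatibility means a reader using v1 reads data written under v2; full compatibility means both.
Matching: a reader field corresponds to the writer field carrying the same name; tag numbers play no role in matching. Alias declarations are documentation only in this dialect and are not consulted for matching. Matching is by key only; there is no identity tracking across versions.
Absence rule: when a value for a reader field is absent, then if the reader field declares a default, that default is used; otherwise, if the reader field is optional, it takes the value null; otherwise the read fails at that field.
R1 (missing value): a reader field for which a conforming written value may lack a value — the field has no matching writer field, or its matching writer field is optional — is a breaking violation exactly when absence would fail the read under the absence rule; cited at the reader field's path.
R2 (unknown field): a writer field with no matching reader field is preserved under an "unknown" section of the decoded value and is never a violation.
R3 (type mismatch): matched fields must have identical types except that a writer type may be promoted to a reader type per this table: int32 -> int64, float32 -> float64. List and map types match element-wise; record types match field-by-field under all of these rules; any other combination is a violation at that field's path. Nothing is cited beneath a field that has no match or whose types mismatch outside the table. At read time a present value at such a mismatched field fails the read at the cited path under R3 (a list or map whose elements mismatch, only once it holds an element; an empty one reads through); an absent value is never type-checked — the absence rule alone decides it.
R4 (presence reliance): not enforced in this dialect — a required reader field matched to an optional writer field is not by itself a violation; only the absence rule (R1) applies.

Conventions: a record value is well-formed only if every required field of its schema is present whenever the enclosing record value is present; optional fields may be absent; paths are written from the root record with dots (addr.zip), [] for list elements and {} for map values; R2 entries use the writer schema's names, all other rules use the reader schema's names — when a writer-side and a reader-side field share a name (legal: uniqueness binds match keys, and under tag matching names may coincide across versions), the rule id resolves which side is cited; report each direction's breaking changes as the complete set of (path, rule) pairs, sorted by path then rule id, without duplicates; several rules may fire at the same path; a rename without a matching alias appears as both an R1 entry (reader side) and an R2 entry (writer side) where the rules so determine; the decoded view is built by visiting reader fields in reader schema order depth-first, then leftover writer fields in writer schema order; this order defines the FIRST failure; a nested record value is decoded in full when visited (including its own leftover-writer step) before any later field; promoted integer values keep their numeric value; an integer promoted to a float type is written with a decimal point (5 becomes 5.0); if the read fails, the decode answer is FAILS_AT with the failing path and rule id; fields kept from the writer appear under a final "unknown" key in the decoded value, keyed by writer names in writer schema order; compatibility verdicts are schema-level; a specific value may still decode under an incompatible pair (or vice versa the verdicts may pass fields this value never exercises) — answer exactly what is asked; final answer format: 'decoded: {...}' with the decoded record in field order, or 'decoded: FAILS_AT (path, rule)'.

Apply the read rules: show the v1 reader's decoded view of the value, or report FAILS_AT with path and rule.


decoded: {"geo": {"attempts": null, "factor": 0.0, "locale": "gamma", "unknown": {"zip": 12}}, "balance": 1.5, "enabled": true, "retries": null, "active": false, "primary": true, "price": null, "unknown": {"id": 250}}

the writer's type comes first in each Event pair
decoding the Event value with the v1 reader:
  geo.attempts := null (absent, optional -> null)
  geo.factor := 0.0
  geo.locale := "gamma"
  writer geo.zip: kept under "unknown"
  balance := 1.5 (absent -> default)
  enabled := true
  retries := null (absent, optional -> null)
  active := false
  primary := true
  price := null (absent, optional -> null)
  writer id: kept under "unknown"
  => decoded: {"geo": {"attempts": null, "factor": 0.0, "locale": "gamma", "unknown": {"zip": 12}}, "balance": 1.5, "enabled": true, "retries": null, "active": false, "primary": true, "price": null, "unknown": {"id": 250}}
diffs on Event not affecting the asked answer:
  field primary in record Event: tag 2 changed to 29 -> triggers nothing under the printed rules; the Event answer is the same either way
  field active in record Event: optional changed to required -> triggers nothing under the printed rules; the Event answer is the same either way
  field balance in record Event: type float64 changed to bool (its default is dropped) -> matters for Event compatibility verdicts, not for this value's decode
  removed field retries from record Event -> triggers nothing under the printed rules; the Event answer is the same either way


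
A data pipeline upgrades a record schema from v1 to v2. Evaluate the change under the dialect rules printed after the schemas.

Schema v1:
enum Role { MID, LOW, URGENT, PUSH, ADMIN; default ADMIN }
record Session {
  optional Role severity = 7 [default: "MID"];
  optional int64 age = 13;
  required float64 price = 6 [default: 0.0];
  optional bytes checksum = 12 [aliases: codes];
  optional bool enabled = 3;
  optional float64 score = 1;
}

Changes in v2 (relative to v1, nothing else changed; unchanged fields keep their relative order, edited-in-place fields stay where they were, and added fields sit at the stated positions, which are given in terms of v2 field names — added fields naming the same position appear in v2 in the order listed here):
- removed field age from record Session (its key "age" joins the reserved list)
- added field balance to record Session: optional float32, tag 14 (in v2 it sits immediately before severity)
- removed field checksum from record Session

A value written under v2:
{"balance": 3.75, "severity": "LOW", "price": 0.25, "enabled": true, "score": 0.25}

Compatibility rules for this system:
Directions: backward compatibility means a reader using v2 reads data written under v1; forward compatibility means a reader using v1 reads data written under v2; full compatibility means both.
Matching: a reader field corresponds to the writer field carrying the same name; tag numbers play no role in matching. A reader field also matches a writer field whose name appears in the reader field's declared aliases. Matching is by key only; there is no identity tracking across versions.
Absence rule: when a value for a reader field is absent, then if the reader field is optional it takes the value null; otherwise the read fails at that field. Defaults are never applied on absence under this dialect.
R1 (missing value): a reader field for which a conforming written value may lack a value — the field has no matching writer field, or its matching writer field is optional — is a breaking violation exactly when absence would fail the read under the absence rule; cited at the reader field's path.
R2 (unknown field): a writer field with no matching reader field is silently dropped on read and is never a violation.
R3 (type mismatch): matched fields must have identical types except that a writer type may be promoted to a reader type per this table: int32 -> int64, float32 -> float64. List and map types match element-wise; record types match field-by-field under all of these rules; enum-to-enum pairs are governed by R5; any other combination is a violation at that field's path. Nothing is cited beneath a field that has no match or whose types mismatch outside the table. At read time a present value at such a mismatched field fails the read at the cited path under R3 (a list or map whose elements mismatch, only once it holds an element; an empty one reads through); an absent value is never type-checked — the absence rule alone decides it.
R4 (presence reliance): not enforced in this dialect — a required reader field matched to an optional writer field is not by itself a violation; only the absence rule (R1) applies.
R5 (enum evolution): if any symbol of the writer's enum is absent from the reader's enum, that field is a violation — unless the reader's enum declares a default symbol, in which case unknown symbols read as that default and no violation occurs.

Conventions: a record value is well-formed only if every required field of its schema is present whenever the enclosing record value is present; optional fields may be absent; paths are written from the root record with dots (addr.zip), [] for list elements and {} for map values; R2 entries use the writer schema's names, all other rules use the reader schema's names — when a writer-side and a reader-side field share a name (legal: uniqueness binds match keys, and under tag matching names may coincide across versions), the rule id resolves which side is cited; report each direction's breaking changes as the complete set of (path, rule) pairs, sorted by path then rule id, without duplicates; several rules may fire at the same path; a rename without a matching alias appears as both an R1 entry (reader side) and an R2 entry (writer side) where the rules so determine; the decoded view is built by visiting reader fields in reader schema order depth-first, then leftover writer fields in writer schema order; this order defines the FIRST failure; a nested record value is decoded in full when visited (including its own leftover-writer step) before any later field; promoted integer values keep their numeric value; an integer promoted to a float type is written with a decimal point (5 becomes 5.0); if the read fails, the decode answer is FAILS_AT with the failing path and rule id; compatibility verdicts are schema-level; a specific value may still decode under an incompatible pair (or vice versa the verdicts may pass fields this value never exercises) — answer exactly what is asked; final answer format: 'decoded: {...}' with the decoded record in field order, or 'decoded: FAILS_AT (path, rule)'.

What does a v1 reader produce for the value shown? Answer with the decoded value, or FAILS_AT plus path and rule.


in Session below, arrows point writer -> reader
decoding the Session value with the v1 reader:
  severity := "LOW"
  age := null (missing; optional => null)
  price := 0.25
  checksum := null (missing; optional => null)
  enabled := true
  score := 0.25
  writer balance: no reader field; dropped
  => decoded: {"severity": "LOW", "age": null, "price": 0.25, "checksum": null, "enabled": true, "score": 0.25}
diffs on Session not affecting the asked answer:
  removed field age from record Session (its key "age" joins the reserved list) -> no rule fires on it and the decoded Session view is identical with or without it
  added field balance to record Session: optional float32, tag 14 (in v2 it sits immediately before severity) -> no rule fires on it and the decoded Session view is identical with or without it
  removed field checksum from record Session -> no rule fires on it and the decoded Session view is identical with or without it

decoded: {"severity": "LOW", "age": null, "price": 0.25, "checksum": null, "enabled": true, "score": 0.25}


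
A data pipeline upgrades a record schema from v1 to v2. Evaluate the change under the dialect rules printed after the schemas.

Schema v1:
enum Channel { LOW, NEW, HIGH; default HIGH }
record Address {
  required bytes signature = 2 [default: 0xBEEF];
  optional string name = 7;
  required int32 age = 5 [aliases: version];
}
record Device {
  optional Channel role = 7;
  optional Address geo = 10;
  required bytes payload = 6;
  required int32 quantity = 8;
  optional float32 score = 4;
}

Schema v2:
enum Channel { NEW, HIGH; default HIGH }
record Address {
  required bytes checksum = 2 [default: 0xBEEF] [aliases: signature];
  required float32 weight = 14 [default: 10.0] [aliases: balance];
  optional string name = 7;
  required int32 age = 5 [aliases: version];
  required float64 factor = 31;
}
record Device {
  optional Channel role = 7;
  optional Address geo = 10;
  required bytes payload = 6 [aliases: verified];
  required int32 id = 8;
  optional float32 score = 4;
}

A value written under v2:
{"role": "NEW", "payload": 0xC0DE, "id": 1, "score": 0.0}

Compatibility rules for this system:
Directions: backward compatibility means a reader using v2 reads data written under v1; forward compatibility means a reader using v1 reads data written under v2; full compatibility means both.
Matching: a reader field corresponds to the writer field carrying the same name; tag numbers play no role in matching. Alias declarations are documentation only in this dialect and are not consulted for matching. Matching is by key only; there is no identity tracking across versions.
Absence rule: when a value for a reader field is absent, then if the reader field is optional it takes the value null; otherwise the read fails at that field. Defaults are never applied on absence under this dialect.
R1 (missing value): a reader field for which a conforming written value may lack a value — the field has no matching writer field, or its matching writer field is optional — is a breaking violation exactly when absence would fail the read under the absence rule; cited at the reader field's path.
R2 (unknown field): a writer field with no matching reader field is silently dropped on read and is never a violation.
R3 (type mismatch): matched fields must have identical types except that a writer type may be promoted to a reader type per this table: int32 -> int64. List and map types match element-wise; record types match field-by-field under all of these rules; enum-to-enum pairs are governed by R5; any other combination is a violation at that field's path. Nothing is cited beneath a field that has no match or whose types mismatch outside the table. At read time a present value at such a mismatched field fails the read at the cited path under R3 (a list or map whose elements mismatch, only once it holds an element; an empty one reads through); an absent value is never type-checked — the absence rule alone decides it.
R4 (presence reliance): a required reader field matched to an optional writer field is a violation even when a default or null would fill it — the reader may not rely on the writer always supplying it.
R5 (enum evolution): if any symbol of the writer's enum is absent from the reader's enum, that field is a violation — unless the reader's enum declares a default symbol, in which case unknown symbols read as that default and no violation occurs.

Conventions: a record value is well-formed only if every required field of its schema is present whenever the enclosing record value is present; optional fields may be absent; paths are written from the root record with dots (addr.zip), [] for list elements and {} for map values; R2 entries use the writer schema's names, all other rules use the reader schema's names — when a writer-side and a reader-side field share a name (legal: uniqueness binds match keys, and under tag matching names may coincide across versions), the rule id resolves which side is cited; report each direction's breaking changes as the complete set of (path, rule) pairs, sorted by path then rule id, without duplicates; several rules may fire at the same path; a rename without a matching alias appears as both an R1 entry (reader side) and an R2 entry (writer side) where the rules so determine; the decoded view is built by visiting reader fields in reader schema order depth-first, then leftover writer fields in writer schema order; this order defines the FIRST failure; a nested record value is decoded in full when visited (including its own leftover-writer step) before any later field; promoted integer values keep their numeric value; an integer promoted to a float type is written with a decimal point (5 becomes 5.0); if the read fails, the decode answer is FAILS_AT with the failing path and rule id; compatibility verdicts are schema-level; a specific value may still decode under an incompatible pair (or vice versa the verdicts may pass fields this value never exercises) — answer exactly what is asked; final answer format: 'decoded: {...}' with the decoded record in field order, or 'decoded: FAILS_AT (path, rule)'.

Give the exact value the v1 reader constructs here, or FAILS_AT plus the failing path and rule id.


decoded: FAILS_AT (quantity, R1)

in Device below, arrows point writer -> reader
decoding the Device value with the v1 reader:
  role := "NEW"
  geo := null (not supplied -> null)
  payload := 0xC0DE
  read fails at quantity under R1 (no fill)
  => FAILS_AT (quantity, R1)
the other Device changes do not affect what is asked:
  added field factor to record Address: required float64, tag 31 (in v2 it sits last) -> matters for Device compatibility verdicts, not for this value's decode
  renamed field signature to checksum in record Address (alias signature declared on the renamed field) -> matters for Device compatibility verdicts, not for this value's decode
  added field weight to record Address: required float32, tag 14, default 10.0 (in v2 it sits immediately before name) -> matters for Device compatibility verdicts, not for this value's decode
  enum Channel (field role in record Device): symbol LOW removed -> inert under this dialect — no rule fires on Device and the result does not move


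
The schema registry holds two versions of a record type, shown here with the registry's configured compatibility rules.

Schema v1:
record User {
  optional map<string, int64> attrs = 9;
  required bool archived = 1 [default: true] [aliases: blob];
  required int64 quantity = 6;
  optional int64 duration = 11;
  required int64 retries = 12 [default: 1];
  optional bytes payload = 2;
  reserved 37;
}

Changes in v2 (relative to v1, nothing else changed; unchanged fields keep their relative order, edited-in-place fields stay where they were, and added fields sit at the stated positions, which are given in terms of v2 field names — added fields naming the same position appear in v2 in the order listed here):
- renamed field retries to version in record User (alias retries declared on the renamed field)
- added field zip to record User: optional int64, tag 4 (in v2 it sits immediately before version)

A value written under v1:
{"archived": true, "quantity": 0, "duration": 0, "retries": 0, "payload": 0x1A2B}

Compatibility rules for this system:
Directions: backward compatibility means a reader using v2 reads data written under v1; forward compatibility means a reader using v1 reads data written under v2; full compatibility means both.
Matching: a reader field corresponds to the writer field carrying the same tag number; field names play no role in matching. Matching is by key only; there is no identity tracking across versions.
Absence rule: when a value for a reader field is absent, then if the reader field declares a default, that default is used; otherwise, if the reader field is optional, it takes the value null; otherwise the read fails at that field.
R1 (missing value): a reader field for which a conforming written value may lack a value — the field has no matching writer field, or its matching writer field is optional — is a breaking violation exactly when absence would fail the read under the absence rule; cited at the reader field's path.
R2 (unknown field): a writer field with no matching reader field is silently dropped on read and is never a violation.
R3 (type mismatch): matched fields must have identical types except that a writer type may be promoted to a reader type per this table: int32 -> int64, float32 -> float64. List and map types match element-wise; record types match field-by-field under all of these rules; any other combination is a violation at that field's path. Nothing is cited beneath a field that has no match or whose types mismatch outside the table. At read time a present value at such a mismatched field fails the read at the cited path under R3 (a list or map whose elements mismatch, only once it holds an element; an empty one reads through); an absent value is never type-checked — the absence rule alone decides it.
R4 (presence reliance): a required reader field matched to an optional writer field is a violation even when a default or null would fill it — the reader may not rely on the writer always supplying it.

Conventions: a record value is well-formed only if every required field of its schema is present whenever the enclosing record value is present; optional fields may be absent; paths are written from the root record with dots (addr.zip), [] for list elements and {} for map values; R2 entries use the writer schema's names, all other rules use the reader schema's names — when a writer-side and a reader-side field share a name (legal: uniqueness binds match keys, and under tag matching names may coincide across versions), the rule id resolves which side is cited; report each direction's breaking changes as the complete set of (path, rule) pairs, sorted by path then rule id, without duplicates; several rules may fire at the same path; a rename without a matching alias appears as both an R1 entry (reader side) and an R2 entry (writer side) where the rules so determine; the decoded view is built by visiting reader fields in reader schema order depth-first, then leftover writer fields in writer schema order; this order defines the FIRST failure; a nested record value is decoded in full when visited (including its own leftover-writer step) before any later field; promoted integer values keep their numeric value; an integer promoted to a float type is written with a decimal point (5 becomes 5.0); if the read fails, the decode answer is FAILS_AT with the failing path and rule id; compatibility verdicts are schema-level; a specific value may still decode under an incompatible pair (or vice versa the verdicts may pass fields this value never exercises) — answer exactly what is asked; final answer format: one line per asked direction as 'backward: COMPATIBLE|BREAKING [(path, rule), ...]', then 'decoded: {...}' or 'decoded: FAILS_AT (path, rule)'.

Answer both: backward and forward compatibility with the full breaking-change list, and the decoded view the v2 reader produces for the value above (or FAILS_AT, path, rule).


in User below, arrows point writer -> reader
checking backward for User: reader v2 against writer v1:
  attrs <- attrs (map<string, int64> -> map<string, int64>, writer optional)
  archived <- archived (bool -> bool, writer required)
  quantity <- quantity (int64 -> int64, writer required)
  duration <- duration (int64 -> int64, writer optional)
  no writer field matches reader zip
  version <- retries (int64 -> int64, writer required)
  payload <- payload (bytes -> bytes, writer optional)
  nothing fires on User: backward is COMPATIBLE
checking forward for User: reader v1 against writer v2:
  attrs <- attrs (map<string, int64> -> map<string, int64>, writer optional)
  archived <- archived (bool -> bool, writer required)
  quantity <- quantity (int64 -> int64, writer required)
  duration <- duration (int64 -> int64, writer optional)
  retries <- version (int64 -> int64, writer required)
  payload <- payload (bytes -> bytes, writer optional)
  leftover writer field: zip
  nothing fires on User: forward is COMPATIBLE
decoding the User value with the v2 reader:
  attrs := null (absent, optional -> null)
  archived := true
  quantity := 0
  duration := 0
  zip := null (absent, optional -> null)
  version := 0 (from writer retries)
  payload := 0x1A2B
  => decoded: {"attrs": null, "archived": true, "quantity": 0, "duration": 0, "zip": null, "version": 0, "payload": 0x1A2B}

backward: COMPATIBLE []; forward: COMPATIBLE []; decoded: {"attrs": null, "archived": true, "quantity": 0, "duration": 0, "zip": null, "version": 0, "payload": 0x1A2B}


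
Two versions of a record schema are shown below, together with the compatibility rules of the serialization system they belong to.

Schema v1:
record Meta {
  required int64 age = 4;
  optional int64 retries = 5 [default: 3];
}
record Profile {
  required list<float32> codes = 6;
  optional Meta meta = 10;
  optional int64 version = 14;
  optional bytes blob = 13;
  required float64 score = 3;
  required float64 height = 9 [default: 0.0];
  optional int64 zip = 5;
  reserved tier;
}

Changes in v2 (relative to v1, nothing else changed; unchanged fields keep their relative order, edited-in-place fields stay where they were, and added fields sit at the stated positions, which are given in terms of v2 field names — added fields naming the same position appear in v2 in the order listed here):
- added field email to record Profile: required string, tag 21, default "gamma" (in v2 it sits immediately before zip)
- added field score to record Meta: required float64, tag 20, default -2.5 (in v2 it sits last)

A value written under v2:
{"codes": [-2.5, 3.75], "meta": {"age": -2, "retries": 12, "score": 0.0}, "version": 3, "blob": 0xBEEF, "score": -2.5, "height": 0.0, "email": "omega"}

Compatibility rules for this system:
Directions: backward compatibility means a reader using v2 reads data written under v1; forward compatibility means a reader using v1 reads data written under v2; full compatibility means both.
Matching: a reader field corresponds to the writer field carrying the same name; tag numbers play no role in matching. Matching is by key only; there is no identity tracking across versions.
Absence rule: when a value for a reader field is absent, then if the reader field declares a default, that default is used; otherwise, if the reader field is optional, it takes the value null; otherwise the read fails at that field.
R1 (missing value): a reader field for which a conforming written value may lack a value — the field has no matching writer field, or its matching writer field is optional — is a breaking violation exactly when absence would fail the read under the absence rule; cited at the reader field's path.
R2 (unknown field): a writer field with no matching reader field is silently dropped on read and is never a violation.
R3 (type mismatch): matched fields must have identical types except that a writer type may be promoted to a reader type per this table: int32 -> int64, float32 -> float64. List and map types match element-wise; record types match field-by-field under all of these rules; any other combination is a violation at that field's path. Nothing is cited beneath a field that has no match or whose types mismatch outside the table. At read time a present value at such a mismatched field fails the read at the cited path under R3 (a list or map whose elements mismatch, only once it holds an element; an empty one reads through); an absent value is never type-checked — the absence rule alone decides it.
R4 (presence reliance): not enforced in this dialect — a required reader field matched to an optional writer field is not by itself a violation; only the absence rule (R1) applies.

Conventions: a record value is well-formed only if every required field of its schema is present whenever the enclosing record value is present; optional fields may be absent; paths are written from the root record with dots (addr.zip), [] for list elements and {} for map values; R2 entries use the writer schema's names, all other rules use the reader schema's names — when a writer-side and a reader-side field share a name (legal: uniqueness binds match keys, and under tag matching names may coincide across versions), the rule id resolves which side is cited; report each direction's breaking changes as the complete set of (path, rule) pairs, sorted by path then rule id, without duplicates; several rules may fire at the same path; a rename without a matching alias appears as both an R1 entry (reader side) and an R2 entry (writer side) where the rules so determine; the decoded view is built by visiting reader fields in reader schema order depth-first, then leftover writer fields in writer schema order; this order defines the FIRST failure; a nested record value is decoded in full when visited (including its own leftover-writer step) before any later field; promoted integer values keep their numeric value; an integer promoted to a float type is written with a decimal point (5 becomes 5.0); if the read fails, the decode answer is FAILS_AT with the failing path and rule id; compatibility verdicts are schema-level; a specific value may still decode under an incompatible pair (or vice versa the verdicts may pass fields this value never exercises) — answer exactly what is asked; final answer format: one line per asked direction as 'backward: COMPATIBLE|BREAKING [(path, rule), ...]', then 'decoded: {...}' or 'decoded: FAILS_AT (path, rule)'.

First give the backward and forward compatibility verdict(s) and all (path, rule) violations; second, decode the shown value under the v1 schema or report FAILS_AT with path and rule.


each type pair in Profile: writer, then reader
checking backward for Profile: reader v2 against writer v1:
  codes: list<float32> -> list<float32>, writer required; from codes
  meta: Meta -> Meta, writer optional; from meta
  version: int64 -> int64, writer optional; from version
  blob: bytes -> bytes, writer optional; from blob
  score: float64 -> float64, writer required; from score
  height: float64 -> float64, writer required; from height
  no writer field matches reader email
  zip: int64 -> int64, writer optional; from zip
  meta.age: int64 -> int64, writer required; from meta.age
  meta.retries: int64 -> int64, writer optional; from meta.retries
  no writer field matches reader meta.score
  => backward verdict for Profile: COMPATIBLE, no violations
checking forward for Profile: reader v1 against writer v2:
  codes: list<float32> -> list<float32>, writer required; from codes
  meta: Meta -> Meta, writer optional; from meta
  version: int64 -> int64, writer optional; from version
  blob: bytes -> bytes, writer optional; from blob
  score: float64 -> float64, writer required; from score
  height: float64 -> float64, writer required; from height
  zip: int64 -> int64, writer optional; from zip
  leftover writer field: email
  meta.age: int64 -> int64, writer required; from meta.age
  meta.retries: int64 -> int64, writer optional; from meta.retries
  leftover writer field: meta.score
  => forward verdict for Profile: COMPATIBLE, no violations
migrating the Profile value to v1:
  codes := [-2.5, 3.75]
  meta.age := -2
  meta.retries := 12
  writer meta.score: unknown -> dropped
  version := 3
  blob := 0xBEEF
  score := -2.5
  height := 0.0
  zip := null (absent, optional -> null)
  writer email: unknown -> dropped
  => decoded: {"codes": [-2.5, 3.75], "meta": {"age": -2, "retries": 12}, "version": 3, "blob": 0xBEEF, "score": -2.5, "height": 0.0, "zip": null}

backward: COMPATIBLE []; forward: COMPATIBLE []; decoded: {"codes": [-2.5, 3.75], "meta": {"age": -2, "retries": 12}, "version": 3, "blob": 0xBEEF, "score": -2.5, "height": 0.0, "zip": null}


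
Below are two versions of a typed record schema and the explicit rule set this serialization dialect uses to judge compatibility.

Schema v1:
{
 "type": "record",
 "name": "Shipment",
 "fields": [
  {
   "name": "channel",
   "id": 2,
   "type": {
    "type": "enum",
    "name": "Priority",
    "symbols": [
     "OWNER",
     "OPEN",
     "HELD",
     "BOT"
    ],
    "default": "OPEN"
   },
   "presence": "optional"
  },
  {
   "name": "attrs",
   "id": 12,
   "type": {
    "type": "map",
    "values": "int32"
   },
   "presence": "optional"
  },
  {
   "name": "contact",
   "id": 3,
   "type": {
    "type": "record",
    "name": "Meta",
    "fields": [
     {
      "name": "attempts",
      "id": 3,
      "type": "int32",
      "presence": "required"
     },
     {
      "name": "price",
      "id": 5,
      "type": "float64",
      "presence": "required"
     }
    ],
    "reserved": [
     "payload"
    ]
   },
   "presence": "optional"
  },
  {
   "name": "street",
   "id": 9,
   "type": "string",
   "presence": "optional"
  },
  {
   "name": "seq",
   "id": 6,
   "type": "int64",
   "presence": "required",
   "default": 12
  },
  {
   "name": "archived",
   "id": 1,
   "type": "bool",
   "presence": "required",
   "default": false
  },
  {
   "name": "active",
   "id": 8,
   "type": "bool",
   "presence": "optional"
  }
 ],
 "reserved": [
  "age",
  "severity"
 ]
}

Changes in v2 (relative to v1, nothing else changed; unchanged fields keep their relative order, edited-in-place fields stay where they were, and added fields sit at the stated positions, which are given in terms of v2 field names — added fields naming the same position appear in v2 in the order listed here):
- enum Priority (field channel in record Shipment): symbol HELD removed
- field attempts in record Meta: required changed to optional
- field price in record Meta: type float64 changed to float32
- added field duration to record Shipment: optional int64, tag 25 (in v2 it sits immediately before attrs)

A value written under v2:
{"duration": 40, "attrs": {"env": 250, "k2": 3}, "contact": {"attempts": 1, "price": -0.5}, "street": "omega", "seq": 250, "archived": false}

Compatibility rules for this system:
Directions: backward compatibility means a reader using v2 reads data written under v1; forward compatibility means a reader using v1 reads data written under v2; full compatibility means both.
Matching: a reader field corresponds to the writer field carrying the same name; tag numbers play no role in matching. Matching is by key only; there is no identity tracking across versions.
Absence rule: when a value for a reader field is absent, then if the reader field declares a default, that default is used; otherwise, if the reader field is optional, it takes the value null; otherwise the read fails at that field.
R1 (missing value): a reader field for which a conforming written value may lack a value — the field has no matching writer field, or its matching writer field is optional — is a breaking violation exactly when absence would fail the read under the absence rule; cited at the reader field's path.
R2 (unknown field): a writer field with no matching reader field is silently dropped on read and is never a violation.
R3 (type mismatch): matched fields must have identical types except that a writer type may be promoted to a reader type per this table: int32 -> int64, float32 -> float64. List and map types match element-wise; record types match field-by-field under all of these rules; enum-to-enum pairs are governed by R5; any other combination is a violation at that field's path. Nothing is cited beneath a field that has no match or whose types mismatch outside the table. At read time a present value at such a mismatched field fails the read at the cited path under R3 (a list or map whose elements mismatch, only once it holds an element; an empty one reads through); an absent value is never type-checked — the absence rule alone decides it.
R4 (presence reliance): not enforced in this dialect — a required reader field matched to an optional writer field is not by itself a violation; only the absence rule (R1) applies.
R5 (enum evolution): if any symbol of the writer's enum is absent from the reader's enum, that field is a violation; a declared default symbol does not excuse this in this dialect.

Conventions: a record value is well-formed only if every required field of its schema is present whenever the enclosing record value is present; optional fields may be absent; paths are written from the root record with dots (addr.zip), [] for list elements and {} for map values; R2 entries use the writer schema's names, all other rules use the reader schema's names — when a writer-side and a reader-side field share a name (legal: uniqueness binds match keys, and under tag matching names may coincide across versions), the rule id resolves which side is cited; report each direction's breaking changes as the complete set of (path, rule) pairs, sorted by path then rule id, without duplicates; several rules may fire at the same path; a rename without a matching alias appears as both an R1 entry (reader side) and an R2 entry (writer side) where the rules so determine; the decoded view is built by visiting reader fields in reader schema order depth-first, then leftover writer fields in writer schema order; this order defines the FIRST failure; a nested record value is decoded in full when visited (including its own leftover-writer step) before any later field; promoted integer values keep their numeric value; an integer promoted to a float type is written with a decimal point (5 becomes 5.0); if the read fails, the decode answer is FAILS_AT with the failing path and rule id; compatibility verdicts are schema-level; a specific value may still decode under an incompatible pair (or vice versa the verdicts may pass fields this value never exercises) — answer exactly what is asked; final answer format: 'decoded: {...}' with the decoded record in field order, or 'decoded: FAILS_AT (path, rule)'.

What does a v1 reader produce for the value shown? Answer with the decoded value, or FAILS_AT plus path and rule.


decoded: {"channel": null, "attrs": {"env": 250, "k2": 3}, "contact": {"attempts": 1, "price": -0.5}, "street": "omega", "seq": 250, "archived": false, "active": null}

arrows below run writer -> reader for Shipment
decode (reader v1):
  channel := null (not supplied -> null)
  attrs := {"env": 250, "k2": 3}
  contact.attempts := 1
  contact.price := -0.5 (float32 -> float64)
  street := "omega"
  seq := 250
  archived := false
  active := null (not supplied -> null)
  writer duration: unmatched, discarded
  => decoded: {"channel": null, "attrs": {"env": 250, "k2": 3}, "contact": {"attempts": 1, "price": -0.5}, "street": "omega", "seq": 250, "archived": false, "active": null}
remaining Shipment differences; none change what is asked:
  enum Priority (field channel in record Shipment): symbol HELD removed -> shifts the Shipment verdicts, not this decode
  field attempts in record Meta: required changed to optional -> shifts the Shipment verdicts, not this decode
  field price in record Meta: type float64 changed to float32 -> shifts the Shipment verdicts, not this decode
  added field duration to record Shipment: optional int64, tag 25 (in v2 it sits immediately before attrs) -> inert under this dialect — no rule fires on Shipment and the result does not move
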